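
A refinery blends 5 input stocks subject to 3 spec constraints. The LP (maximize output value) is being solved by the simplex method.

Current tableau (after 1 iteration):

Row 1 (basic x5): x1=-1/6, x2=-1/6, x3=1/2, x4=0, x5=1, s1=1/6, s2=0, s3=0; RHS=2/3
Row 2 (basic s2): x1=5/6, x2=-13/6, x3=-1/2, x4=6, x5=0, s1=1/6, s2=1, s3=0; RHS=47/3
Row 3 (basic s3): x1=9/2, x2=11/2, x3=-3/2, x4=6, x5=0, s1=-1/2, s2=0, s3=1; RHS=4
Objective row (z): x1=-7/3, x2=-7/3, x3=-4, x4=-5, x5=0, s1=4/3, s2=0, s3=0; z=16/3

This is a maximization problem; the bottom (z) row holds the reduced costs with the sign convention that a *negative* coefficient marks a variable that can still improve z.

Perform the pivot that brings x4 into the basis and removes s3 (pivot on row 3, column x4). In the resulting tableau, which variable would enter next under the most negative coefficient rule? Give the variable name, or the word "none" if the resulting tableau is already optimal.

x3

Pivot element 6. New z-row = old z-row − (-5)·(row 3/6).
Updated z-row coefficients: x1: 17/12, x2: 9/4, x3: -21/4, x4: 0, x5: 0, s1: 11/12, s2: 0, s3: 5/6.
The most negative is -21/4 in column x3, so x3 would enter next.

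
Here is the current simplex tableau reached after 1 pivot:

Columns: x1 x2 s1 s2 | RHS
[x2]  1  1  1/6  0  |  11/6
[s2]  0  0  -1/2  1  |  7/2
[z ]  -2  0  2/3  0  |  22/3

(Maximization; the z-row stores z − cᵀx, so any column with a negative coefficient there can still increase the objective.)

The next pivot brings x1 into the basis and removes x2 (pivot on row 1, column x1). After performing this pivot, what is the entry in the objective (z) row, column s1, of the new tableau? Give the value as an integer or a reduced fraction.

1

Pivot element is row 1, column x1: 1.
Normalize row 1: new (row 1, s1) = (1/6)/1 = 1/6.
z-row ← z-row − (-2)·(new row 1): 2/3 − (-2)·(1/6) = 1.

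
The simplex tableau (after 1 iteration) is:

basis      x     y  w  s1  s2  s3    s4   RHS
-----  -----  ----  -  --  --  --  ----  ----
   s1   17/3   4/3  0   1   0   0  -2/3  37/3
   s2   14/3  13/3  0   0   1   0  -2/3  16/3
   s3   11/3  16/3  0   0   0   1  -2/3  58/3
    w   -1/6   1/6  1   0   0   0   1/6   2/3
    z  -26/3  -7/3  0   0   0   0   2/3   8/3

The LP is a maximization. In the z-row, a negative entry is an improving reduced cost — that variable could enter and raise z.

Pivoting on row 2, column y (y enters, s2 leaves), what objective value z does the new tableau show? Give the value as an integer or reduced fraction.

Minimum ratio for y: (16/3)/(13/3) = 16/13.
z changes by −(z-row coeff of y)·ratio = −(-7/3)·(16/13) = 112/39.
New z = 8/3 + (112/39) = 72/13.

72/13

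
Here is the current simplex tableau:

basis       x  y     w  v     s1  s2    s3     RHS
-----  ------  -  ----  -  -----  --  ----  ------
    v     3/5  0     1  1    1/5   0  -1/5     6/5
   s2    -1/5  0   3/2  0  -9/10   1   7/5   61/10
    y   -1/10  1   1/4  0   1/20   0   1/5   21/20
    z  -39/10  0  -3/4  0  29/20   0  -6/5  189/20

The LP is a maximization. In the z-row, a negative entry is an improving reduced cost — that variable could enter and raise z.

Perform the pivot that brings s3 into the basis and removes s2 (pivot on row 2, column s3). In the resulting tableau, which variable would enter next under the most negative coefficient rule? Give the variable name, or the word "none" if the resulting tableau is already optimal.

Pivot element 7/5. New z-row = old z-row − (-6/5)·(row 2/(7/5)).
Updated z-row coefficients: x: -57/14, y: 0, w: 15/28, v: 0, s1: 19/28, s2: 6/7, s3: 0.
The most negative is -57/14 in column x, so x would enter next.

x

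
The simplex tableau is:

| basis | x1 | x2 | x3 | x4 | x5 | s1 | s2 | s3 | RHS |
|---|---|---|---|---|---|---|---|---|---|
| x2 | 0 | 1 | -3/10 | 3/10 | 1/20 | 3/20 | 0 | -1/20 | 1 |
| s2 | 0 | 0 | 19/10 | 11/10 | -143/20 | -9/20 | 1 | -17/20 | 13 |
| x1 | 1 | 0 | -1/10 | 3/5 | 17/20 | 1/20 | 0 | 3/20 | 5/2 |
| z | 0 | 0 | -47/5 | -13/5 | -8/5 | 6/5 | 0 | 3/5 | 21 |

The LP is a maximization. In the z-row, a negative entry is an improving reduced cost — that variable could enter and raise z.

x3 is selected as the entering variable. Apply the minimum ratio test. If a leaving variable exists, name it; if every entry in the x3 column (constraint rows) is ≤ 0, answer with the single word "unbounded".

s2

Ratios: row 1 (x2): entry -3/10 ≤ 0, skip; row 2 (s2): 13/(19/10) = 130/19; row 3 (x1): entry -1/10 ≤ 0, skip.
Minimum ratio is in the s2 row, so s2 leaves.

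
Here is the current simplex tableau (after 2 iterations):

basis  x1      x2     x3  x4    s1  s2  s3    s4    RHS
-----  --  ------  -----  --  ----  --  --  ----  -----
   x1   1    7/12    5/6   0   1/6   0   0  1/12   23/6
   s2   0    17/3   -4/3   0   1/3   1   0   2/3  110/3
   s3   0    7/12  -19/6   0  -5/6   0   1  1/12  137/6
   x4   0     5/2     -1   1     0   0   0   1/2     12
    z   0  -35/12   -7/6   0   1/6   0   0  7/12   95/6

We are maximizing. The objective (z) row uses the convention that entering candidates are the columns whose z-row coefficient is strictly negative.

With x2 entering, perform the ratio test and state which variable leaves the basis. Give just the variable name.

Ratios: row 1 (x1): (23/6)/(7/12) = 46/7; row 2 (s2): (110/3)/(17/3) = 110/17; row 3 (s3): (137/6)/(7/12) = 274/7; row 4 (x4): 12/(5/2) = 24/5.
Minimum ratio 24/5 is in the x4 row, so x4 leaves.

x4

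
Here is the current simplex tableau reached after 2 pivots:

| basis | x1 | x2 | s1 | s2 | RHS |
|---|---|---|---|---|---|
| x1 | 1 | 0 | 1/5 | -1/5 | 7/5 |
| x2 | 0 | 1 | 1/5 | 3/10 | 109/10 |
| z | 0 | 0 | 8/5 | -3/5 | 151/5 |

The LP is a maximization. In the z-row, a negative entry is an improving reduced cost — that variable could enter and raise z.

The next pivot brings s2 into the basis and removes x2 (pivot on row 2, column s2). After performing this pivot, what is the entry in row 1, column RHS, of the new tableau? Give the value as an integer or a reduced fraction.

26/3

Pivot element is row 2, column s2: 3/10.
Normalize row 2: new (row 2, RHS) = (109/10)/(3/10) = 109/3.
row 1 ← row 1 − (-1/5)·(new row 2): 7/5 − (-1/5)·(109/3) = 26/3.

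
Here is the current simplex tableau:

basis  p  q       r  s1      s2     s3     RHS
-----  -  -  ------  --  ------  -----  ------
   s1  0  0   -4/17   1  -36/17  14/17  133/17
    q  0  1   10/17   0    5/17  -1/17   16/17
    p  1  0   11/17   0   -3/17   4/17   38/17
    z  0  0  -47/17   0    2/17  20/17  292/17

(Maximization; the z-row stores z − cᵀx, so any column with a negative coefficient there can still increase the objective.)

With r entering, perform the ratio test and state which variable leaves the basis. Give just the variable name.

q

Ratios: row 1 (s1): entry -4/17 ≤ 0, skip; row 2 (q): (16/17)/(10/17) = 8/5; row 3 (p): (38/17)/(11/17) = 38/11.
Minimum ratio 8/5 is in the q row, so q leaves.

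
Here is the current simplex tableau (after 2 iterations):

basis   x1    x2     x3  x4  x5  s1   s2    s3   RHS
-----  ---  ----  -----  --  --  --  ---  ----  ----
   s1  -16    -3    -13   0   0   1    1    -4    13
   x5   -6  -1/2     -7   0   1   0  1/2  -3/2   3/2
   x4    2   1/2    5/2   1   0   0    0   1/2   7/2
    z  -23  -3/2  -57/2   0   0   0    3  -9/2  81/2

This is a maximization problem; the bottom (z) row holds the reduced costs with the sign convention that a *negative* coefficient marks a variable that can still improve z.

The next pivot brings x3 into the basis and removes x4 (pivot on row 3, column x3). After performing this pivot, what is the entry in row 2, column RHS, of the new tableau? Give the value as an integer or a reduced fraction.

Pivot element is row 3, column x3: 5/2.
Normalize row 3: new (row 3, RHS) = (7/2)/(5/2) = 7/5.
row 2 ← row 2 − (-7)·(new row 3): 3/2 − (-7)·(7/5) = 113/10.

113/10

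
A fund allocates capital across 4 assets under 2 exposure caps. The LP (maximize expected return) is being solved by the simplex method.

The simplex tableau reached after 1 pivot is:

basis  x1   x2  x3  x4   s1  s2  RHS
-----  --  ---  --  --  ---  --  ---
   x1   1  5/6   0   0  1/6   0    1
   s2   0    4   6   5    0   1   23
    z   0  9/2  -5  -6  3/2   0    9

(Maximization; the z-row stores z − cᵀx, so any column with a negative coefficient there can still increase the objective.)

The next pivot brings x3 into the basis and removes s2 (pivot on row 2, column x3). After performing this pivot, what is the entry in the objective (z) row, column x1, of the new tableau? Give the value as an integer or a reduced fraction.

Pivot element is row 2, column x3: 6.
Normalize row 2: new (row 2, x1) = 0/6 = 0.
z-row ← z-row − (-5)·(new row 2): 0 − (-5)·0 = 0.

0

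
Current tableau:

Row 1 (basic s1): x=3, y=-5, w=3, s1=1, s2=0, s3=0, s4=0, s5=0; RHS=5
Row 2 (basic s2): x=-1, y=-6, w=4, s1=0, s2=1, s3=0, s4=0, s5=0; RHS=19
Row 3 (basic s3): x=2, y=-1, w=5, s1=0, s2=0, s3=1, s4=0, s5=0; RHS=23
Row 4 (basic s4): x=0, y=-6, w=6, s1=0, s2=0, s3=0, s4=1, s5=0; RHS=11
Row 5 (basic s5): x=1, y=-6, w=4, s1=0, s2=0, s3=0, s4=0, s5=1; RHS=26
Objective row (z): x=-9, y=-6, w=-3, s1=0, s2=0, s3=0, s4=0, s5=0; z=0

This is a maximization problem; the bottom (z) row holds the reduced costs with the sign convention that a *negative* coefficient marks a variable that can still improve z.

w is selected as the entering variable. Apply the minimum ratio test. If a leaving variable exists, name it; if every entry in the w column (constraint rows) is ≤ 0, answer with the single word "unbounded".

s1

Ratios: row 1 (s1): 5/3 = 5/3; row 2 (s2): 19/4 = 19/4; row 3 (s3): 23/5 = 23/5; row 4 (s4): 11/6 = 11/6; row 5 (s5): 26/4 = 13/2.
Minimum ratio is in the s1 row, so s1 leaves.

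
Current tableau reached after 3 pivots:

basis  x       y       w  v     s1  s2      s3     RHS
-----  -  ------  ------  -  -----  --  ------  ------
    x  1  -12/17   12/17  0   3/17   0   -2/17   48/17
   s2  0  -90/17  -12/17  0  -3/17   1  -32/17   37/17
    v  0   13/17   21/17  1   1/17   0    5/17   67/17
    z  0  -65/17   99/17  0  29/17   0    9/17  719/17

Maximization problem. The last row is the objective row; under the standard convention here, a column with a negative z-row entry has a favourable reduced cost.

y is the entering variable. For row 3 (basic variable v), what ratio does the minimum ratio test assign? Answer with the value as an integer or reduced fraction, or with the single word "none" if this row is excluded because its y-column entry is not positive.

67/13

Ratio = RHS / (y entry) = (67/17) / (13/17) = 67/13.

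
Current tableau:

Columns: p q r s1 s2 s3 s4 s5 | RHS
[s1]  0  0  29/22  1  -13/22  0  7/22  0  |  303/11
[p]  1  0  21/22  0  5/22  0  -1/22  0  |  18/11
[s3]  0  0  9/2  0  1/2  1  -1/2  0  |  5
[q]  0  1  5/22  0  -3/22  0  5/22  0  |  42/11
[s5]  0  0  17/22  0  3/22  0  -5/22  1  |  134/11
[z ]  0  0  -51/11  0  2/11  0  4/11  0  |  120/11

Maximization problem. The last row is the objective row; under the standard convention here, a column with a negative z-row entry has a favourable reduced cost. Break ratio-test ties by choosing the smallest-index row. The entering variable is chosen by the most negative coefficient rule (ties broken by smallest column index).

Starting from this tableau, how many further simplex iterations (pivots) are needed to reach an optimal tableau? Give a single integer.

pivot: r in, s3 out → z = 530/33
pivot: s4 in, p out → z = 35/2
No improving column remains; optimal.

2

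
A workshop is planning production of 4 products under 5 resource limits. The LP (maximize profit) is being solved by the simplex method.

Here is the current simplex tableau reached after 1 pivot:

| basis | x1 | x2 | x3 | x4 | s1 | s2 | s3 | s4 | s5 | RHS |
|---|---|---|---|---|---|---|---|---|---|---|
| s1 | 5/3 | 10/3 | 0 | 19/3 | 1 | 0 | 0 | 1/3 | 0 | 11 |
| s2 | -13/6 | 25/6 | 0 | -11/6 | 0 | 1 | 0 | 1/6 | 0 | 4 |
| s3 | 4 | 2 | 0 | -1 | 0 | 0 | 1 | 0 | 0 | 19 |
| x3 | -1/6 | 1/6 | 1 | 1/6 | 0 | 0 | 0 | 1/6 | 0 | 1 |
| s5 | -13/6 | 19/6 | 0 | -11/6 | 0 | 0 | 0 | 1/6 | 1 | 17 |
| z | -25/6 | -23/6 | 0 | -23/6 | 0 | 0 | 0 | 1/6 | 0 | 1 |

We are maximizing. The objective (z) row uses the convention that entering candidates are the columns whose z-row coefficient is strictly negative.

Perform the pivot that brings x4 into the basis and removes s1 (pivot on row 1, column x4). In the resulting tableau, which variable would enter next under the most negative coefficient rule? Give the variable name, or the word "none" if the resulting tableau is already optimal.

x1

Pivot element 19/3. New z-row = old z-row − (-23/6)·(row 1/(19/3)).
Updated z-row coefficients: x1: -60/19, x2: -69/38, x3: 0, x4: 0, s1: 23/38, s2: 0, s3: 0, s4: 7/19, s5: 0.
The most negative is -60/19 in column x1, so x1 would enter next.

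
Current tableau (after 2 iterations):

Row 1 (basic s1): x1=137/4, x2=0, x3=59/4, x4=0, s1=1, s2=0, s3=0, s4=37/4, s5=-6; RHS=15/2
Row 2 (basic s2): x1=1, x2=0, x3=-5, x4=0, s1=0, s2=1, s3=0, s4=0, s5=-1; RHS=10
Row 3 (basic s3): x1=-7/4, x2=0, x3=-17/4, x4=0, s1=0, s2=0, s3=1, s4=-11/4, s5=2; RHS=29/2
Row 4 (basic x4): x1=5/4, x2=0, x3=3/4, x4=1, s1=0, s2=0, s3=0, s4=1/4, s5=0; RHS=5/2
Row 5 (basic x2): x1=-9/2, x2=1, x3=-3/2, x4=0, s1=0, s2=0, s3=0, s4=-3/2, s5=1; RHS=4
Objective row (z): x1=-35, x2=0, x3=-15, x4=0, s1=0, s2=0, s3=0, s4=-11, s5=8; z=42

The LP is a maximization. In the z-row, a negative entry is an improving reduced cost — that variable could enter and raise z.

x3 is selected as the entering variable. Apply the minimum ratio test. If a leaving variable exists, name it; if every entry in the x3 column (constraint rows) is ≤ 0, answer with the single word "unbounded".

Ratios: row 1 (s1): (15/2)/(59/4) = 30/59; row 2 (s2): entry -5 ≤ 0, skip; row 3 (s3): entry -17/4 ≤ 0, skip; row 4 (x4): (5/2)/(3/4) = 10/3; row 5 (x2): entry -3/2 ≤ 0, skip.
Minimum ratio is in the s1 row, so s1 leaves.

s1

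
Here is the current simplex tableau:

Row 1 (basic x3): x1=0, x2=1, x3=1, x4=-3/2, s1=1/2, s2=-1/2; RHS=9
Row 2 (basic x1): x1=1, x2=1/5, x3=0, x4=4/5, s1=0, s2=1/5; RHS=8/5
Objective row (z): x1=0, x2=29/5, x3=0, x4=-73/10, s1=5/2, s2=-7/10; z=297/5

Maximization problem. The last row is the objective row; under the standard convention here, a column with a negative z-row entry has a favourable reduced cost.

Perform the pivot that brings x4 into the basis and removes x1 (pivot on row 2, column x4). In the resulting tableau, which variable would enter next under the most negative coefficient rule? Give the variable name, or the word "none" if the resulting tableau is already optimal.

Pivot element 4/5. New z-row = old z-row − (-73/10)·(row 2/(4/5)).
Updated z-row coefficients: x1: 73/8, x2: 61/8, x3: 0, x4: 0, s1: 5/2, s2: 9/8.
No coefficient is strictly negative; the tableau after this pivot is optimal.

none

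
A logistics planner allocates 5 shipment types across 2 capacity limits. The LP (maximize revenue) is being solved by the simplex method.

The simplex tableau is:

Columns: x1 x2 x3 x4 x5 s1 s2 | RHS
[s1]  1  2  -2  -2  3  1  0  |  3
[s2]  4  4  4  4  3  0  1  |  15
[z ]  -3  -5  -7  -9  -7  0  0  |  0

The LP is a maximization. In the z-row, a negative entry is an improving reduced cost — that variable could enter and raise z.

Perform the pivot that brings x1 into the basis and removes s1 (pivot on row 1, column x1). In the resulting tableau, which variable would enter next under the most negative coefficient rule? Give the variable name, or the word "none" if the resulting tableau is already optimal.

Pivot element 1. New z-row = old z-row − (-3)·(row 1/1).
Updated z-row coefficients: x1: 0, x2: 1, x3: -13, x4: -15, x5: 2, s1: 3, s2: 0.
The most negative is -15 in column x4, so x4 would enter next.

x4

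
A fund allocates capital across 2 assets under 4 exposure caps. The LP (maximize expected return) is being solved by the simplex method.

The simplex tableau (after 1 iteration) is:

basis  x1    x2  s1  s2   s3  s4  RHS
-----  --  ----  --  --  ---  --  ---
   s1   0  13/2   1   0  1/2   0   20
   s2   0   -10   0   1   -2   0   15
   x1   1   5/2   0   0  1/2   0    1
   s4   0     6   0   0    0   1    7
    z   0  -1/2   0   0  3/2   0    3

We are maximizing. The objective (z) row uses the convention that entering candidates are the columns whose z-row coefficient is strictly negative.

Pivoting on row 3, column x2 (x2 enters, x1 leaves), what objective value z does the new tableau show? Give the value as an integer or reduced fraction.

Minimum ratio for x2: 1/(5/2) = 2/5.
z changes by −(z-row coeff of x2)·ratio = −(-1/2)·(2/5) = 1/5.
New z = 3 + (1/5) = 16/5.

16/5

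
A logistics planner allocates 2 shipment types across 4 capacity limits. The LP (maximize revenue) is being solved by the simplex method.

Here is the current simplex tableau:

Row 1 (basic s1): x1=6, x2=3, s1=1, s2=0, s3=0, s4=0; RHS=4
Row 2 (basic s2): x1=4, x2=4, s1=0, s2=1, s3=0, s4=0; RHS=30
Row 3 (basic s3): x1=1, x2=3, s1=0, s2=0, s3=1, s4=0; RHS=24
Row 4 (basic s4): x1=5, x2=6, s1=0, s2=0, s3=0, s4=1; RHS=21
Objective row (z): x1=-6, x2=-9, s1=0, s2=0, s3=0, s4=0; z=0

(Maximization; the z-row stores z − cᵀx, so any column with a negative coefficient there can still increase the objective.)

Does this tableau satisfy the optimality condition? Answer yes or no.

no

Column x1 has objective-row coefficient -6, which is negative; an improving pivot exists, so not yet optimal.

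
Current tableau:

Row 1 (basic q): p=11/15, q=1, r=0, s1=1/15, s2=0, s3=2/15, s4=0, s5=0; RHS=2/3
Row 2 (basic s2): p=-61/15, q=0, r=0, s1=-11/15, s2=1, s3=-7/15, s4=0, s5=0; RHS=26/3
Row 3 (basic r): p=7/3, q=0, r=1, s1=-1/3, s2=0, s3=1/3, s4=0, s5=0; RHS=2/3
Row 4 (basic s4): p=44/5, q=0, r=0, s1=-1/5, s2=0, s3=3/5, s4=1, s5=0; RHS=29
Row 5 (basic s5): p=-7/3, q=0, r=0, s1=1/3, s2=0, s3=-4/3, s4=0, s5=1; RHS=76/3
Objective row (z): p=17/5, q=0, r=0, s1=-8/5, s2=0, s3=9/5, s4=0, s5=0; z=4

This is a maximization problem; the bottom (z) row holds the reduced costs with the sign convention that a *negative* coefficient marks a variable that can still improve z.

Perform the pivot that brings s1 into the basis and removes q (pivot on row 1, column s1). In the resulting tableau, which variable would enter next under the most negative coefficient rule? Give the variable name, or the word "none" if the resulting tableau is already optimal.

Pivot element 1/15. New z-row = old z-row − (-8/5)·(row 1/(1/15)).
Updated z-row coefficients: p: 21, q: 24, r: 0, s1: 0, s2: 0, s3: 5, s4: 0, s5: 0.
No coefficient is strictly negative; the tableau after this pivot is optimal.

none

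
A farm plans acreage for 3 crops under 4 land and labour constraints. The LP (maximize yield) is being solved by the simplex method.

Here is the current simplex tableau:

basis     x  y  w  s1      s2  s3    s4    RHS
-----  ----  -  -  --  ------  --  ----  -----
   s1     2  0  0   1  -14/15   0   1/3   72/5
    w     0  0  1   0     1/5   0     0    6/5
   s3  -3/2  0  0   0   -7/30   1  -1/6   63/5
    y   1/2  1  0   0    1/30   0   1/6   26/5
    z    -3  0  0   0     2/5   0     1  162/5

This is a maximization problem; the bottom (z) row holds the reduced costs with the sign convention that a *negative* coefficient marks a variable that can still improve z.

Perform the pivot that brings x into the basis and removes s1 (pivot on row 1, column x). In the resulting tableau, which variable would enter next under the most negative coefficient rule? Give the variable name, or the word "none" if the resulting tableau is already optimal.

s2

Pivot element 2. New z-row = old z-row − (-3)·(row 1/2).
Updated z-row coefficients: x: 0, y: 0, w: 0, s1: 3/2, s2: -1, s3: 0, s4: 3/2.
The most negative is -1 in column s2, so s2 would enter next.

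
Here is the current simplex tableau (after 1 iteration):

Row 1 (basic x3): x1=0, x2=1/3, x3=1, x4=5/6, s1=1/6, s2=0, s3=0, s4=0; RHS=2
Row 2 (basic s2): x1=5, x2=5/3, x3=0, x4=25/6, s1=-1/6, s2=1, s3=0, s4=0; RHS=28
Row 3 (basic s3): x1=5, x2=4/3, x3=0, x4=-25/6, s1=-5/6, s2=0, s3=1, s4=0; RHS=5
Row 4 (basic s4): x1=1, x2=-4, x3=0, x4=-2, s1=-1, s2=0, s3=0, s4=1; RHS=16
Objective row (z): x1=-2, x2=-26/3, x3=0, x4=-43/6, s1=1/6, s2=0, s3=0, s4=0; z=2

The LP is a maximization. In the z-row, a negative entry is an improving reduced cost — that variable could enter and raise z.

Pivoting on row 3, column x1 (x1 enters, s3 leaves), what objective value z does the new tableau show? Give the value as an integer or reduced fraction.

Minimum ratio for x1: 5/5 = 1.
z changes by −(z-row coeff of x1)·ratio = −(-2)·1 = 2.
New z = 2 + 2 = 4.

4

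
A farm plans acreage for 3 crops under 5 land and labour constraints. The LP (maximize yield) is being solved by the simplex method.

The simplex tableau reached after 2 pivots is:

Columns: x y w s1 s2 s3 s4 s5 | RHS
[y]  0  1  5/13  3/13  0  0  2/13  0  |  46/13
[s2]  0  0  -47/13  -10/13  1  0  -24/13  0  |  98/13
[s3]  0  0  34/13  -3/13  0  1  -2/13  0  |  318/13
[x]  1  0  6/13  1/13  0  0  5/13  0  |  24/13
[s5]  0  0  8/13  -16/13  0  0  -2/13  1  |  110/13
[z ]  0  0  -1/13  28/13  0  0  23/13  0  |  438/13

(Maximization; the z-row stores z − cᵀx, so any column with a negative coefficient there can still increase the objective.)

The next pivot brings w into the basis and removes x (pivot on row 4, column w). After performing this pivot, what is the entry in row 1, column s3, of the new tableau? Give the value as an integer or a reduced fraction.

0

Pivot element is row 4, column w: 6/13.
Normalize row 4: new (row 4, s3) = 0/(6/13) = 0.
row 1 ← row 1 − (5/13)·(new row 4): 0 − (5/13)·0 = 0.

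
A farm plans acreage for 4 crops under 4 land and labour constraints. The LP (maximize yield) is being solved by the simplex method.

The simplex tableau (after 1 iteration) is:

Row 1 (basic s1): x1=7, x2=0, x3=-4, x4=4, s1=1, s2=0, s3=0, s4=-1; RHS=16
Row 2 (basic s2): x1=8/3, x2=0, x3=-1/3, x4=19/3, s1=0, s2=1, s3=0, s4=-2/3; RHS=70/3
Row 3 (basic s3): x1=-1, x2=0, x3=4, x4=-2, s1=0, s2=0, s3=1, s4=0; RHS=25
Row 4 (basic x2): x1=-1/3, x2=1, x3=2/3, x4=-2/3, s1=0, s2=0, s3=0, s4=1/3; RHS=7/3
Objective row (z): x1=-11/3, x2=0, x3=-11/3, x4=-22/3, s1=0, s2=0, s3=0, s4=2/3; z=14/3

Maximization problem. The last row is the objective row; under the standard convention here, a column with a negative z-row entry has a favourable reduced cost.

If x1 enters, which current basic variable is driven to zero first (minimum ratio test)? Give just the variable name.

Ratios: row 1 (s1): 16/7 = 16/7; row 2 (s2): (70/3)/(8/3) = 35/4; row 3 (s3): entry -1 ≤ 0, skip; row 4 (x2): entry -1/3 ≤ 0, skip.
Minimum ratio 16/7 is in the s1 row, so s1 leaves.

s1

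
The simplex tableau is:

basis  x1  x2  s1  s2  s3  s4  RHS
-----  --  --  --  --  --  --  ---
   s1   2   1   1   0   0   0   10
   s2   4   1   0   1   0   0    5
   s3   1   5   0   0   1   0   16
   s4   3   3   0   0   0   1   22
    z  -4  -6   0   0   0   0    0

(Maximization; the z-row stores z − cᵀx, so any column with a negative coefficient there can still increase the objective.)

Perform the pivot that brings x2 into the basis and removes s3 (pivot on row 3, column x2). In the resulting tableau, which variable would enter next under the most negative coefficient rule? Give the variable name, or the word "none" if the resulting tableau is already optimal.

x1

Pivot element 5. New z-row = old z-row − (-6)·(row 3/5).
Updated z-row coefficients: x1: -14/5, x2: 0, s1: 0, s2: 0, s3: 6/5, s4: 0.
The most negative is -14/5 in column x1, so x1 would enter next.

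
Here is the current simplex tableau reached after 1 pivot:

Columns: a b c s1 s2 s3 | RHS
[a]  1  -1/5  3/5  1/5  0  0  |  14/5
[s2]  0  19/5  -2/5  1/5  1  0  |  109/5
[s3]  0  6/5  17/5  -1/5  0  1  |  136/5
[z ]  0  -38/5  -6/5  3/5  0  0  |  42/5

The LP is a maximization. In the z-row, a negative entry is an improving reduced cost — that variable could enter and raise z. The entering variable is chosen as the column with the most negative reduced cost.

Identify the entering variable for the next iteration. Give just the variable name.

b

Objective-row coefficients: a: 0, b: -38/5, c: -6/5, s1: 3/5, s2: 0, s3: 0.
The most negative is -38/5 in column b, so b enters.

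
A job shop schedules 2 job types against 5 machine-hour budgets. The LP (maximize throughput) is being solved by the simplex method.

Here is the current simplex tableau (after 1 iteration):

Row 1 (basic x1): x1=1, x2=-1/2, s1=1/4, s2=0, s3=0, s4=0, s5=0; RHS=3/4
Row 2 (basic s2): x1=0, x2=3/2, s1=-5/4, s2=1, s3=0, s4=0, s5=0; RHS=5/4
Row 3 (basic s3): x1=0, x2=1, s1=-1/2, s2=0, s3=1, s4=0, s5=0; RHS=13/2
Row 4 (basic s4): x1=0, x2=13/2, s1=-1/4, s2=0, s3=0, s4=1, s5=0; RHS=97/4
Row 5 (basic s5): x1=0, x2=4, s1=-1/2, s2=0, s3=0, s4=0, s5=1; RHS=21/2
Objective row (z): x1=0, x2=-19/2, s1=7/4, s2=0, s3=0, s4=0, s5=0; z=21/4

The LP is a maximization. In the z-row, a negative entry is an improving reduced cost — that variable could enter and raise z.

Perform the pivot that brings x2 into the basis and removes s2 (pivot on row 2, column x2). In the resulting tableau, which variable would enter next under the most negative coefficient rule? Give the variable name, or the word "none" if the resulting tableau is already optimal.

s1

Pivot element 3/2. New z-row = old z-row − (-19/2)·(row 2/(3/2)).
Updated z-row coefficients: x1: 0, x2: 0, s1: -37/6, s2: 19/3, s3: 0, s4: 0, s5: 0.
The most negative is -37/6 in column s1, so s1 would enter next.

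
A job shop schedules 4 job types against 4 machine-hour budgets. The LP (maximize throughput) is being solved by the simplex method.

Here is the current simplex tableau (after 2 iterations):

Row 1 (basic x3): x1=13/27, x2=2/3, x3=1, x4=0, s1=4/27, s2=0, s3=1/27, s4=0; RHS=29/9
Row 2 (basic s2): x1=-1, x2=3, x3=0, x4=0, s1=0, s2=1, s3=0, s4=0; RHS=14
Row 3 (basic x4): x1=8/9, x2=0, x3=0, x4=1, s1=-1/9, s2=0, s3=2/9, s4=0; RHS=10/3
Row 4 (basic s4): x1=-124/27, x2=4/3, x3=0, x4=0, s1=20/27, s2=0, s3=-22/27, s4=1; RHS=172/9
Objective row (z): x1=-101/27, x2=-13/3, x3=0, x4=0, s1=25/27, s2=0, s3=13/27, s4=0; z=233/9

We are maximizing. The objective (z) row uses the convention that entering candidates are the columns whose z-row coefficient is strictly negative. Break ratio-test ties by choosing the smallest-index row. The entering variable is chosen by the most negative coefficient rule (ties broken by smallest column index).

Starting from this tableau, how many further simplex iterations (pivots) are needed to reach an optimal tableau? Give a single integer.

3

pivot: x2 in, s2 out → z = 415/9
pivot: x1 in, x3 out → z = 2675/57
pivot: s2 in, x4 out → z = 393/8
No improving column remains; optimal.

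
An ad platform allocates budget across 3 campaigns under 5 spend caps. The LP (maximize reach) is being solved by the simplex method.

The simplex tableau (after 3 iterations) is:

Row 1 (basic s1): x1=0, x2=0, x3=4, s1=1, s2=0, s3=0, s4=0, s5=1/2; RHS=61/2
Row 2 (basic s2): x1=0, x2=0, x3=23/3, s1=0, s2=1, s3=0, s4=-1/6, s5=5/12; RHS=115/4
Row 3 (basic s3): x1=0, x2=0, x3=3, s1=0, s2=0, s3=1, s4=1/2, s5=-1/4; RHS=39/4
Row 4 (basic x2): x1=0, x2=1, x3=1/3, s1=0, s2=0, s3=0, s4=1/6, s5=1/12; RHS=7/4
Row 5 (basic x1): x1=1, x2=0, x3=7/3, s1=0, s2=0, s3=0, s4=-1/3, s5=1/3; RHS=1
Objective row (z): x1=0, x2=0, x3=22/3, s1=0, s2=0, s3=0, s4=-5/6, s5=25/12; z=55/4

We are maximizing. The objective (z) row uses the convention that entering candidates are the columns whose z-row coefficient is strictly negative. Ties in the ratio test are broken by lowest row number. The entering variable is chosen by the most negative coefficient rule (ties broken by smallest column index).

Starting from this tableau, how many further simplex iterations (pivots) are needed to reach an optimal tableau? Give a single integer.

1

pivot: s4 in, x2 out → z = 45/2
No improving column remains; optimal.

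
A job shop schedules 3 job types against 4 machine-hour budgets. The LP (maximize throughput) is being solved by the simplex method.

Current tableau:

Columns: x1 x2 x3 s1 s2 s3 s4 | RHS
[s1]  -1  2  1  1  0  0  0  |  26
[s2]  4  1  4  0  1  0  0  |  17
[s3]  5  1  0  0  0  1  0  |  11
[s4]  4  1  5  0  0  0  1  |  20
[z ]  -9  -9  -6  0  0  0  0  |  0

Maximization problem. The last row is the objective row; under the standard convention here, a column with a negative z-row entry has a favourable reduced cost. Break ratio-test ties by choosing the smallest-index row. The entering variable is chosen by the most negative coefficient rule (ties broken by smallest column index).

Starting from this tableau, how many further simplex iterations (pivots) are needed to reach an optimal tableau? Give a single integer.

3

pivot: x1 in, s3 out → z = 99/5
pivot: x2 in, x1 out → z = 99
pivot: x3 in, s2 out → z = 108
No improving column remains; optimal.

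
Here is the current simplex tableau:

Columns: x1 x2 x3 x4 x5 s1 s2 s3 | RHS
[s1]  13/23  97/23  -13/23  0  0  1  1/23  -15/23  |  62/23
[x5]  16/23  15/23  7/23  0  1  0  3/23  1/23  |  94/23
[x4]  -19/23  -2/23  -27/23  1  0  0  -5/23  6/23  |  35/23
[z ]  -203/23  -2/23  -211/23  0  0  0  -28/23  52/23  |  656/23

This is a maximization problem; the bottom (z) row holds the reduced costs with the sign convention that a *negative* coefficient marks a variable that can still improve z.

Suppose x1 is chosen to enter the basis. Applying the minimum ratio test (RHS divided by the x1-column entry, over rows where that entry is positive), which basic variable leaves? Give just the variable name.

Ratios: row 1 (s1): (62/23)/(13/23) = 62/13; row 2 (x5): (94/23)/(16/23) = 47/8; row 3 (x4): entry -19/23 ≤ 0, skip.
Minimum ratio 62/13 is in the s1 row, so s1 leaves.

s1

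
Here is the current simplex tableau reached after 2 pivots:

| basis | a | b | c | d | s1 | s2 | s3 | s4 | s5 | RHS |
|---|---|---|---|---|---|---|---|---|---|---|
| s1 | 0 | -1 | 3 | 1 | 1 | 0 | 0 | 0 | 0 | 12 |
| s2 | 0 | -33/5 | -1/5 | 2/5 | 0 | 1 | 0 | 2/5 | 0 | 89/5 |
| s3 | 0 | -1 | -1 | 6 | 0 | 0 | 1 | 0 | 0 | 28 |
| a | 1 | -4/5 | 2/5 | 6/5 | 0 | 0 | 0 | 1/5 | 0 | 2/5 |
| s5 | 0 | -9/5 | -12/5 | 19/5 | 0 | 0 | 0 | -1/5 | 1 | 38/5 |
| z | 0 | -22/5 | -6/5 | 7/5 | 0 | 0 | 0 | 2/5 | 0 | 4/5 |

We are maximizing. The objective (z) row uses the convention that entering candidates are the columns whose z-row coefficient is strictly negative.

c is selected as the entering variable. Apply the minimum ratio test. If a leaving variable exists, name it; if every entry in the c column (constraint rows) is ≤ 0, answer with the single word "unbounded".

a

Ratios: row 1 (s1): 12/3 = 4; row 2 (s2): entry -1/5 ≤ 0, skip; row 3 (s3): entry -1 ≤ 0, skip; row 4 (a): (2/5)/(2/5) = 1; row 5 (s5): entry -12/5 ≤ 0, skip.
Minimum ratio is in the a row, so a leaves.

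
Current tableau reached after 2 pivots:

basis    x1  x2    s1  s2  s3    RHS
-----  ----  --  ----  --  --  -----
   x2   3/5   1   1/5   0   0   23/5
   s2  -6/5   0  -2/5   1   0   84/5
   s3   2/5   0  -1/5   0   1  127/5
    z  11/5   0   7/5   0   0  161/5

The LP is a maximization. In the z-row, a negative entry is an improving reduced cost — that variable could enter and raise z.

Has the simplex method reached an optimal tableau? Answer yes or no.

yes

No objective-row coefficient is strictly negative, so no entering variable exists; the tableau is optimal.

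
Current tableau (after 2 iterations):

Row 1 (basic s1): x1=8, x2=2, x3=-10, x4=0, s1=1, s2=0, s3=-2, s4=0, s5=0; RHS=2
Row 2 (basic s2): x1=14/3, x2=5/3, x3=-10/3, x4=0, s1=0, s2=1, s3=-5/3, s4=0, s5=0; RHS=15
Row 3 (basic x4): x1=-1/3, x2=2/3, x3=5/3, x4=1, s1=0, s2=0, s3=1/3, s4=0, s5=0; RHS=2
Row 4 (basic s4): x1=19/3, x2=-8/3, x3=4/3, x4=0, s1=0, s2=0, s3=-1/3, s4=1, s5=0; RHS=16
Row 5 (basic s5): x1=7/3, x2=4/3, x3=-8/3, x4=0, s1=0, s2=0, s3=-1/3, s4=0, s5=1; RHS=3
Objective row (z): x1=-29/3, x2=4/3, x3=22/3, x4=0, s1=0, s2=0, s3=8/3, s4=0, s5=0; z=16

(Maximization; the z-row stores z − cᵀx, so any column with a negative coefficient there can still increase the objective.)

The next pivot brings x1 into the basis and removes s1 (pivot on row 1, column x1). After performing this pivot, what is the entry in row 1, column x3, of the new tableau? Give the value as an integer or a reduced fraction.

Pivot element is row 1, column x1: 8.
Normalize row 1: new (row 1, x3) = (-10)/8 = -5/4.
Row 1 is the pivot row, so the entry is -5/4.

-5/4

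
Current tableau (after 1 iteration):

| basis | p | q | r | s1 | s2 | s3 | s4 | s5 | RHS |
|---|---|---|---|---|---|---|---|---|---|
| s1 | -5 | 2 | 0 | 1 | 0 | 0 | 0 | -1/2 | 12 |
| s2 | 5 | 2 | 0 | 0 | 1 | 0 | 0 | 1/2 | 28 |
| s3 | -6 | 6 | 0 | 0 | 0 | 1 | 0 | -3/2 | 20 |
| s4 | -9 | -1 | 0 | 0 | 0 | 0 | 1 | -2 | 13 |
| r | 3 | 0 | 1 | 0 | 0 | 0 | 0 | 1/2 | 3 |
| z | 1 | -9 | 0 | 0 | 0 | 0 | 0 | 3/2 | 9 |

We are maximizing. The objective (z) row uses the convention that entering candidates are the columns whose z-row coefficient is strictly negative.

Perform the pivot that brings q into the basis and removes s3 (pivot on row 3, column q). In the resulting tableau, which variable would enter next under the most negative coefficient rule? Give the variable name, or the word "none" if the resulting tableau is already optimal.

Pivot element 6. New z-row = old z-row − (-9)·(row 3/6).
Updated z-row coefficients: p: -8, q: 0, r: 0, s1: 0, s2: 0, s3: 3/2, s4: 0, s5: -3/4.
The most negative is -8 in column p, so p would enter next.

p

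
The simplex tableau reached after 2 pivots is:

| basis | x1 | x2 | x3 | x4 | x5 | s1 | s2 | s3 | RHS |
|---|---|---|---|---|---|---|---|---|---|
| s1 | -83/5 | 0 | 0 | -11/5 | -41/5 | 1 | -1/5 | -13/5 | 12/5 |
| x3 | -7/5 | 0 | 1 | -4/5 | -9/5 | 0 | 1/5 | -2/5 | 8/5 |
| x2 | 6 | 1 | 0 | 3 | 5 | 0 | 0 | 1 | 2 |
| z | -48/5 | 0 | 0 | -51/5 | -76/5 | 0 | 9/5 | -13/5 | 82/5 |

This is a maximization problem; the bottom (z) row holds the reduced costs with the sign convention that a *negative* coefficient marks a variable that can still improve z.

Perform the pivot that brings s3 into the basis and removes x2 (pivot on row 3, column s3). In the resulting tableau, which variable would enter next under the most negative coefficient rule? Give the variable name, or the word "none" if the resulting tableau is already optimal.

x4

Pivot element 1. New z-row = old z-row − (-13/5)·(row 3/1).
Updated z-row coefficients: x1: 6, x2: 13/5, x3: 0, x4: -12/5, x5: -11/5, s1: 0, s2: 9/5, s3: 0.
The most negative is -12/5 in column x4, so x4 would enter next.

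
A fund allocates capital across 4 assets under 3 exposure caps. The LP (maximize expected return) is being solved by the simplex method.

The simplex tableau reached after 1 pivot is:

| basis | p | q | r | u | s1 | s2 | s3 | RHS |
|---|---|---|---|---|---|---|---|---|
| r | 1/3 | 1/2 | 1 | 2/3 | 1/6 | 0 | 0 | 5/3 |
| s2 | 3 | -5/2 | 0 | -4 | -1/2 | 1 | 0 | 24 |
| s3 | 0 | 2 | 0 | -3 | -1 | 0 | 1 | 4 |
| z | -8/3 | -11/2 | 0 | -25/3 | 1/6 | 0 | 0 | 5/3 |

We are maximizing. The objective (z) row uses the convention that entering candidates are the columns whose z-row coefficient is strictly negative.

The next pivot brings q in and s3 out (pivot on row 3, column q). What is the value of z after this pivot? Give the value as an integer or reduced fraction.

Minimum ratio for q: 4/2 = 2.
z changes by −(z-row coeff of q)·ratio = −(-11/2)·2 = 11.
New z = 5/3 + 11 = 38/3.

38/3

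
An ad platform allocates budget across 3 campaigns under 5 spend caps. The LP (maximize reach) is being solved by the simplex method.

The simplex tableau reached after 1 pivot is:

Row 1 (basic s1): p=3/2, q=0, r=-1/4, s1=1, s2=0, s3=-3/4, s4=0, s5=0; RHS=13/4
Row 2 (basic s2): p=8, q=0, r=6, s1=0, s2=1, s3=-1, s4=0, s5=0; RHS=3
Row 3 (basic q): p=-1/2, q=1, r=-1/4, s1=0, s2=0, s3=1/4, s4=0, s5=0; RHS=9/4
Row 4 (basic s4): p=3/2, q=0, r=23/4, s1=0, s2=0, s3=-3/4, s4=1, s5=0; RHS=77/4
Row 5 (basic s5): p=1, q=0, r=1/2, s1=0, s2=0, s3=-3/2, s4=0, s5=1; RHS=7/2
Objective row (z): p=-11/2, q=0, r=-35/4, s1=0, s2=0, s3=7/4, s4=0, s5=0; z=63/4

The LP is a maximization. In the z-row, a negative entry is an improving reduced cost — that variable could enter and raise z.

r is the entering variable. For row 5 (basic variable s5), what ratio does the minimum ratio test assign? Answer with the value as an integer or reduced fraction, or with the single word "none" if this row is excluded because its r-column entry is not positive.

Ratio = RHS / (r entry) = (7/2) / (1/2) = 7.

7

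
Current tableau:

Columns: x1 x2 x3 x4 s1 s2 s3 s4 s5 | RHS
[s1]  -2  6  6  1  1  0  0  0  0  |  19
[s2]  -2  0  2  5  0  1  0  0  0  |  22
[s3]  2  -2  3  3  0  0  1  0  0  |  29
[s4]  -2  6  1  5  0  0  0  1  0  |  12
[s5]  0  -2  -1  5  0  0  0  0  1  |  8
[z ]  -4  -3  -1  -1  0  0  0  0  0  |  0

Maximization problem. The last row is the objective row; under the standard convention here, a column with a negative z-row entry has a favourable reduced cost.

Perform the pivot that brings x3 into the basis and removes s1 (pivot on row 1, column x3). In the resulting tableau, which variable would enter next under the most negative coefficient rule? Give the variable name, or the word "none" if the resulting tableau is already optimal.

x1

Pivot element 6. New z-row = old z-row − (-1)·(row 1/6).
Updated z-row coefficients: x1: -13/3, x2: -2, x3: 0, x4: -5/6, s1: 1/6, s2: 0, s3: 0, s4: 0, s5: 0.
The most negative is -13/3 in column x1, so x1 would enter next.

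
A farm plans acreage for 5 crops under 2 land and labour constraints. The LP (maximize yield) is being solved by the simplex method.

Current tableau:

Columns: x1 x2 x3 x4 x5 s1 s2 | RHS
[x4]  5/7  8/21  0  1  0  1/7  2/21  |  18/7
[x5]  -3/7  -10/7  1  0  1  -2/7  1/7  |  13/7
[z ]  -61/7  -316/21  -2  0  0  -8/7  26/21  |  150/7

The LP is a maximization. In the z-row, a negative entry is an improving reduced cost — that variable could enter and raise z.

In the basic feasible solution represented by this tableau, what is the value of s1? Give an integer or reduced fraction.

0

s1 is nonbasic (not in the basis column), so its value in the current BFS is 0.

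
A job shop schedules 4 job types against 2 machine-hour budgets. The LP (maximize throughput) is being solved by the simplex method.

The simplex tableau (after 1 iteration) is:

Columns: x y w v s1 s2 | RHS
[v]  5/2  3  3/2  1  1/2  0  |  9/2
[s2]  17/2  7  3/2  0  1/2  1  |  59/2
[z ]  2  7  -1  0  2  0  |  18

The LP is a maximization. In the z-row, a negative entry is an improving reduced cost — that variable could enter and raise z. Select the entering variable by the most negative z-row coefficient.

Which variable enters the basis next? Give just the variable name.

w

Objective-row coefficients: x: 2, y: 7, w: -1, v: 0, s1: 2, s2: 0.
The most negative is -1 in column w, so w enters.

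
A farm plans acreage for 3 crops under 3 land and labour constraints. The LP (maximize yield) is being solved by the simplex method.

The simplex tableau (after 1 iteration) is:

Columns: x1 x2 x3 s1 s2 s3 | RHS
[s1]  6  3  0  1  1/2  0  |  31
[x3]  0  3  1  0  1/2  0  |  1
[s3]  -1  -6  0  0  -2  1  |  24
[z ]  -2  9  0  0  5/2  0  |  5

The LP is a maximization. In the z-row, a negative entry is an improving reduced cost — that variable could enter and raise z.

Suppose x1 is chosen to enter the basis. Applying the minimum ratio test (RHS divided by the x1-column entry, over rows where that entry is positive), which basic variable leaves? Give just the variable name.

s1

Ratios: row 1 (s1): 31/6 = 31/6; row 2 (x3): entry 0 ≤ 0, skip; row 3 (s3): entry -1 ≤ 0, skip.
Minimum ratio 31/6 is in the s1 row, so s1 leaves.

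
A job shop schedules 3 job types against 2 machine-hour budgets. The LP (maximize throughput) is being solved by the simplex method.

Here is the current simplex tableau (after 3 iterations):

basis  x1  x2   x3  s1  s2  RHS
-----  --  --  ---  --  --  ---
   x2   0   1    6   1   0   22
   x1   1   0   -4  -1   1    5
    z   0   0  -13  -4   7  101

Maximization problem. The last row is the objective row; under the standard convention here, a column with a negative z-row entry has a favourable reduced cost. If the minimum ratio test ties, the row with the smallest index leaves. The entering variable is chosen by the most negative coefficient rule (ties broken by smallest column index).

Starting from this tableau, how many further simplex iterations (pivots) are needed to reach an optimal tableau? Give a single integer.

pivot: x3 in, x2 out → z = 446/3
pivot: s1 in, x3 out → z = 189
No improving column remains; optimal.

2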